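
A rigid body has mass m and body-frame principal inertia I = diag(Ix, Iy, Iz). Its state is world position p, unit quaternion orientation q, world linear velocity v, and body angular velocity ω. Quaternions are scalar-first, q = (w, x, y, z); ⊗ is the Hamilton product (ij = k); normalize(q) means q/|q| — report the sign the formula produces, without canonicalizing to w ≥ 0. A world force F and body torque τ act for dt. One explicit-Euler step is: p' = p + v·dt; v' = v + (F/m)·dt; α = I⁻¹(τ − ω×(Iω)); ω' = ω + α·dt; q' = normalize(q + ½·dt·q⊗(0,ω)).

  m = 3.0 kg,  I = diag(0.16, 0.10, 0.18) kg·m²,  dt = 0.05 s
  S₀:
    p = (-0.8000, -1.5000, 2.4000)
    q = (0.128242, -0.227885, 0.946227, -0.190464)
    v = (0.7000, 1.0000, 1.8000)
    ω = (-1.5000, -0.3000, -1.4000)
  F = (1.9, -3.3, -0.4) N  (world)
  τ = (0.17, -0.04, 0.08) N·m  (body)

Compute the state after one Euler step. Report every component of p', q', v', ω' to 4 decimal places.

p' = (-0.7650, -1.4500, 2.4900)
q' = (0.1200, -0.2669, 0.9432, -0.1575)
v' = (0.7317, 0.9450, 1.7933)
ω' = (-1.4574, -0.2990, -1.3703)

precession coupling ω×(Iω) = (0.0336, -0.0420, -0.0270)
α = I⁻¹(τ − ω×Iω) = (0.8525, 0.0200, 0.5944)
ω' = ω + α·dt = (-1.4574, -0.2990, -1.3703)
Hamilton product q⊗(0,ω) = (-0.3246090, -1.5742200, -0.0718156, 1.3081672)
updated quaternion q' = (0.1200, -0.2669, 0.9432, -0.1575)
a = (0.6333, -1.1000, -0.1333)
p + v·dt = (-0.7650, -1.4500, 2.4900)
new velocity v' = (0.7317, 0.9450, 1.7933)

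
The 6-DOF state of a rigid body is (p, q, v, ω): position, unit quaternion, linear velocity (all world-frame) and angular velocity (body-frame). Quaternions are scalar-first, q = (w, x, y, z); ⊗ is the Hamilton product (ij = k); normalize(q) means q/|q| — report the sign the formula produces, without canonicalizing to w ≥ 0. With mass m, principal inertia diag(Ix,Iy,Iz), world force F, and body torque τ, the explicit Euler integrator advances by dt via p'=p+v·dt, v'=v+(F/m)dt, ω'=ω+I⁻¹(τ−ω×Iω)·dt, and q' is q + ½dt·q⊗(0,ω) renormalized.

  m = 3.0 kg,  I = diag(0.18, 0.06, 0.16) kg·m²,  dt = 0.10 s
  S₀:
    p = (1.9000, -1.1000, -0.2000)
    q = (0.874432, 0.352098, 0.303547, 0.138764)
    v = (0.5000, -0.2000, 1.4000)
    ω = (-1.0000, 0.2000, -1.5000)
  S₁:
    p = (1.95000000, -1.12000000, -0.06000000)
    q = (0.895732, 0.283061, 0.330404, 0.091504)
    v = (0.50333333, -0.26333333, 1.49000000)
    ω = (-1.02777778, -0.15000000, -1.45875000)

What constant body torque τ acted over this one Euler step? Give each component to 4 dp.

τ = (-0.0800, -0.1800, 0.0900)

Δω = ω₁−ω₀ = (-0.02777778, -0.35000000, 0.04125000)
gyro term ω₀×Iω₀ = (-0.0300, 0.0300, 0.0240)
applied torque τ = (-0.0800, -0.1800, 0.0900)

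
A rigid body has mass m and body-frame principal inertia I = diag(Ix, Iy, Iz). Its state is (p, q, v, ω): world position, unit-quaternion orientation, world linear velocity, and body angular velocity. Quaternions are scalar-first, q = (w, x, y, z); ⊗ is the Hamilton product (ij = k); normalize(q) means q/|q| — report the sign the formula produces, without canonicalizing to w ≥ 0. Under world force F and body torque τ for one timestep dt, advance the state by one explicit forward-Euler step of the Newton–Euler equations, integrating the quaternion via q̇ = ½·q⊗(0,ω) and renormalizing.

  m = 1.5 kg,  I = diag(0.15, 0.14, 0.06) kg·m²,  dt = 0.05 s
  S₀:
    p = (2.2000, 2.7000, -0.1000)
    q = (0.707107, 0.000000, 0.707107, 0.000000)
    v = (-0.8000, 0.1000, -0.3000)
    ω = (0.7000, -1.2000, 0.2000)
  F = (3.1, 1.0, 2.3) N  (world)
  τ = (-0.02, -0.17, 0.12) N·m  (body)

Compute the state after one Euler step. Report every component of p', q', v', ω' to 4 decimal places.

a = F/m = (2.0667, 0.6667, 1.5333)
p' = p + v·dt = (2.1600, 2.7050, -0.1150)
new velocity v' = (-0.6967, 0.1333, -0.2233)
precession coupling ω×(Iω) = (0.0192, 0.0126, 0.0084)
angular accel α = (-0.2613, -1.3043, 1.8600)
ω' = ω + α·dt = (0.6869, -1.2652, 0.2930)
Hamilton product q⊗(0,ω) = (0.8485284, 0.6363963, -0.8485284, -0.3535535)
q' = normalize(q + ½dt·q⊗(0,ω)) = (0.7279, 0.0159, 0.6855, -0.0088)

p' = (2.1600, 2.7050, -0.1150)
q' = (0.7279, 0.0159, 0.6855, -0.0088)
v' = (-0.6967, 0.1333, -0.2233)
ω' = (0.6869, -1.2652, 0.2930)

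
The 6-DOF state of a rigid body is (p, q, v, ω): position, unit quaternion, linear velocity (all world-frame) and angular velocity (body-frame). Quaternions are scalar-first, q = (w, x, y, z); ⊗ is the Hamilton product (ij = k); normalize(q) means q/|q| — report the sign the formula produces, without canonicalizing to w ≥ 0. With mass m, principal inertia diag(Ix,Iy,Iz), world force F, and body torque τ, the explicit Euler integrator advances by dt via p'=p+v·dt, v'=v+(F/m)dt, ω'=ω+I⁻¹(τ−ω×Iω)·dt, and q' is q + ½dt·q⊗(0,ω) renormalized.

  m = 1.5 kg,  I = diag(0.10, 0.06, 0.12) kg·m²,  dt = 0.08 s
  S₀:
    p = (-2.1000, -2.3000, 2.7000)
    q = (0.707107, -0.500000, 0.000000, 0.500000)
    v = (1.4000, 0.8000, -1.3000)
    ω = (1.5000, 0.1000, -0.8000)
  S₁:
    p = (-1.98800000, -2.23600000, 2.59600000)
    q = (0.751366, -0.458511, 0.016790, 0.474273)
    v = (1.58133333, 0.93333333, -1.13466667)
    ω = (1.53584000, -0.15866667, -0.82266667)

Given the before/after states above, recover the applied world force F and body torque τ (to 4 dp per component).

ω₁ − ω₀ = (0.03584000, -0.25866667, -0.02266667)
applied torque τ = (0.0400, -0.1700, -0.0400)
Δv = v₁−v₀ = (0.18133333, 0.13333333, 0.16533333)
applied force F = (3.4000, 2.5000, 3.1000)

F = (3.4000, 2.5000, 3.1000)
τ = (0.0400, -0.1700, -0.0400)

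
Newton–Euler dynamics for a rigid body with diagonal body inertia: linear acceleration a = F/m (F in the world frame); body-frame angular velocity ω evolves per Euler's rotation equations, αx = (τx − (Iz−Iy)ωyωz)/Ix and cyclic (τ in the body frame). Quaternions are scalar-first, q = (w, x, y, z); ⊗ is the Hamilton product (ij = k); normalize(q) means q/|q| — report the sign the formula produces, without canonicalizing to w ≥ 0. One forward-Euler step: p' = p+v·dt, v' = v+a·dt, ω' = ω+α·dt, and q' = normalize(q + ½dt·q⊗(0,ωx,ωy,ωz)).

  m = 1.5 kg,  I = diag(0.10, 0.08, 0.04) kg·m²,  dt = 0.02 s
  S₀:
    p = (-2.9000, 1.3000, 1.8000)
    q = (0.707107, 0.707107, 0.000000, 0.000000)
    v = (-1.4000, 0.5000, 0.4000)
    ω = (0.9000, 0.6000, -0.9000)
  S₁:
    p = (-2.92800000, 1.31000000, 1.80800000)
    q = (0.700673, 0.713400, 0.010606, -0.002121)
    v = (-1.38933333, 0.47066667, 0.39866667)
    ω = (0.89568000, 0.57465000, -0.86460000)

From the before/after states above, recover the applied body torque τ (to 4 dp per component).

τ = (0.0000, -0.1500, 0.0600)

rate change Δω = (-0.00432000, -0.02535000, 0.03540000)
I·α + gyro = (0.0000, -0.1500, 0.0600)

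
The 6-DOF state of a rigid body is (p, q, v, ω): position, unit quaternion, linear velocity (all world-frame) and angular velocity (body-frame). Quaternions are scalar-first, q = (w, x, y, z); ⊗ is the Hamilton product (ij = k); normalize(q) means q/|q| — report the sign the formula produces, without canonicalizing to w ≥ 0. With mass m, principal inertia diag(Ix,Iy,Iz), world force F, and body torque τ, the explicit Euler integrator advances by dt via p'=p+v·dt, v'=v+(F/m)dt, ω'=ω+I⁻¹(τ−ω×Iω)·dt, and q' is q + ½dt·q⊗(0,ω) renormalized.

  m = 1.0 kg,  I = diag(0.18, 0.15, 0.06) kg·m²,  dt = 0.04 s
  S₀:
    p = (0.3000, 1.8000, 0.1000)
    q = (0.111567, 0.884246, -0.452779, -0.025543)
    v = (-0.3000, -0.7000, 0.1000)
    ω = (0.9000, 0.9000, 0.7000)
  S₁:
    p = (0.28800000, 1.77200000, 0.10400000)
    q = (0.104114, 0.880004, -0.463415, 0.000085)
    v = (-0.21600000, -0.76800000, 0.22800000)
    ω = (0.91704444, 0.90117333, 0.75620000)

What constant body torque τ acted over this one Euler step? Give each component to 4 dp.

τ = (0.0200, 0.0800, 0.0600)

ω₁ − ω₀ = (0.01704444, 0.00117333, 0.05620000)
gyro term ω₀×Iω₀ = (-0.0567, 0.0756, -0.0243)
I·α + gyro = (0.0200, 0.0800, 0.0600)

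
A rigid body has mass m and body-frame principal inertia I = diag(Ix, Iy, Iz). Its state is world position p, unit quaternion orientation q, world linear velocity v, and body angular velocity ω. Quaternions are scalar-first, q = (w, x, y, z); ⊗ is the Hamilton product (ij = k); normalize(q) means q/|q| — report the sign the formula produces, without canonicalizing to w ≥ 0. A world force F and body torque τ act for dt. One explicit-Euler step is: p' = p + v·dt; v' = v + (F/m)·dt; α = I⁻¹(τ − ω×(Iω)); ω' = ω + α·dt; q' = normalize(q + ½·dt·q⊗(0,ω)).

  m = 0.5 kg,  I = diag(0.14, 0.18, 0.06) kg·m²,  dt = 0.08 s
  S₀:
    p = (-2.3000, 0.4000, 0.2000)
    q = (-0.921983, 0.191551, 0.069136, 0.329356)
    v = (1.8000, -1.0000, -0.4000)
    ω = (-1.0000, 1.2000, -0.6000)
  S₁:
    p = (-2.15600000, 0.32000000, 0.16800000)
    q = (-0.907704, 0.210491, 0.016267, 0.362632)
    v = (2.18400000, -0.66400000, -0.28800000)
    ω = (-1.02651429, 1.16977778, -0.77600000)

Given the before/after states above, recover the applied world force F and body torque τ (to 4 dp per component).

F = (2.4000, 2.1000, 0.7000)
τ = (0.0400, -0.0200, -0.1800)

Δω = ω₁−ω₀ = (-0.02651429, -0.03022222, -0.17600000)
ω₀×(Iω₀) = (0.0864, 0.0480, -0.0480)
applied torque τ = (0.0400, -0.0200, -0.1800)
velocity change Δv = (0.38400000, 0.33600000, 0.11200000)
applied force F = (2.4000, 2.1000, 0.7000)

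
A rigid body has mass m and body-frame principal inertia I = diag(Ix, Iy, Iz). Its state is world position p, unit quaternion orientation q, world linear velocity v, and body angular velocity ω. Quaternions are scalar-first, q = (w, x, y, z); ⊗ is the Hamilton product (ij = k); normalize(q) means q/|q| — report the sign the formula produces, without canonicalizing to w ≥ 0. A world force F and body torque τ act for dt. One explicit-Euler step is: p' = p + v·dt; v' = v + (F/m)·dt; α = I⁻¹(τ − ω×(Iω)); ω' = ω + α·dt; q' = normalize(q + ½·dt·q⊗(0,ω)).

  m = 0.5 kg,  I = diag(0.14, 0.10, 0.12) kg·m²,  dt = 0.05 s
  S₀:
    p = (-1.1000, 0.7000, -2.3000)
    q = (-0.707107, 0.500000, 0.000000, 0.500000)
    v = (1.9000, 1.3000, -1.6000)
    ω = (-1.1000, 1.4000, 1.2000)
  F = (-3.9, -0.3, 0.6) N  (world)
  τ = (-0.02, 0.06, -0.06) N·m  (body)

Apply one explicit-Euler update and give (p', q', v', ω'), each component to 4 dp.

precession coupling ω×(Iω) = (0.0336, -0.0264, 0.0616)
angular accel α = (-0.3829, 0.8640, -1.0133)
ω + α·dt = (-1.1191, 1.4432, 1.1493)
q⊗(0,ω) = (-0.0500000, 0.0778177, -2.1399498, -0.1485284)
q + ½dt·q⊗(0,ω), renormalized = (-0.7073, 0.5012, -0.0534, 0.4956)
a = F/m = (-7.8000, -0.6000, 1.2000)
p + v·dt = (-1.0050, 0.7650, -2.3800)
v' = v + a·dt = (1.5100, 1.2700, -1.5400)

p' = (-1.0050, 0.7650, -2.3800)
q' = (-0.7073, 0.5012, -0.0534, 0.4956)
v' = (1.5100, 1.2700, -1.5400)
ω' = (-1.1191, 1.4432, 1.1493)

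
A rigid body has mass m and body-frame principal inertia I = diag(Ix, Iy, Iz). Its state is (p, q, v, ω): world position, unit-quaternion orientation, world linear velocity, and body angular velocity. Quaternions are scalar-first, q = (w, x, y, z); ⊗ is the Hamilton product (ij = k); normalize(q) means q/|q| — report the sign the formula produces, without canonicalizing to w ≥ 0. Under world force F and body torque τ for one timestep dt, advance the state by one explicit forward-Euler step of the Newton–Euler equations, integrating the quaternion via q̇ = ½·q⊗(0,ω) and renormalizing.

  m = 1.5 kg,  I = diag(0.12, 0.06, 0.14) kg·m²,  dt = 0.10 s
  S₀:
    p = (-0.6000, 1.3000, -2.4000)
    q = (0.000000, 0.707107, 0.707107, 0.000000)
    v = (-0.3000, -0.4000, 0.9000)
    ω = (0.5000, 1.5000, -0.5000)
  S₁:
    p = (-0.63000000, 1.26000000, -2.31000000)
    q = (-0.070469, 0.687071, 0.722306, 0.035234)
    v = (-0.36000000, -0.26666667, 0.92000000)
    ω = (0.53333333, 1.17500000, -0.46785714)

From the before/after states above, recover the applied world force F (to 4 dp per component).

F = (-0.9000, 2.0000, 0.3000)

Δv = v₁−v₀ = (-0.06000000, 0.13333333, 0.02000000)
F = m·Δv/dt = (-0.9000, 2.0000, 0.3000)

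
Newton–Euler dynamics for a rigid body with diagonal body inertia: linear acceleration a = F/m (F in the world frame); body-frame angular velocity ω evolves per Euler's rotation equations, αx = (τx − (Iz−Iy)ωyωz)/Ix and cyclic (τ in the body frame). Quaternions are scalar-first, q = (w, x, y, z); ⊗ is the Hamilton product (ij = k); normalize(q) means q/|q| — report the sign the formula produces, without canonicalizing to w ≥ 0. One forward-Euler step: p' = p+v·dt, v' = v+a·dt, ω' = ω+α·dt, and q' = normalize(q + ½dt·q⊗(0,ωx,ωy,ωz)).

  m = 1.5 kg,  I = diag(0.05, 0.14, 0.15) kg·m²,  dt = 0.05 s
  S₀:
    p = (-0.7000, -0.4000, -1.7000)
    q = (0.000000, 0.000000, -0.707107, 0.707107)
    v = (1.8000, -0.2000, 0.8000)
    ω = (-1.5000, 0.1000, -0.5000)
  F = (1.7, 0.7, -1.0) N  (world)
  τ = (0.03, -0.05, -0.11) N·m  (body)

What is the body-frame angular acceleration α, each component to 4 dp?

α = (0.6100, 0.1786, -0.6433)

precession coupling ω×(Iω) = (-0.0005, -0.0750, -0.0135)
α = I⁻¹(τ − ω×Iω) = (0.6100, 0.1786, -0.6433)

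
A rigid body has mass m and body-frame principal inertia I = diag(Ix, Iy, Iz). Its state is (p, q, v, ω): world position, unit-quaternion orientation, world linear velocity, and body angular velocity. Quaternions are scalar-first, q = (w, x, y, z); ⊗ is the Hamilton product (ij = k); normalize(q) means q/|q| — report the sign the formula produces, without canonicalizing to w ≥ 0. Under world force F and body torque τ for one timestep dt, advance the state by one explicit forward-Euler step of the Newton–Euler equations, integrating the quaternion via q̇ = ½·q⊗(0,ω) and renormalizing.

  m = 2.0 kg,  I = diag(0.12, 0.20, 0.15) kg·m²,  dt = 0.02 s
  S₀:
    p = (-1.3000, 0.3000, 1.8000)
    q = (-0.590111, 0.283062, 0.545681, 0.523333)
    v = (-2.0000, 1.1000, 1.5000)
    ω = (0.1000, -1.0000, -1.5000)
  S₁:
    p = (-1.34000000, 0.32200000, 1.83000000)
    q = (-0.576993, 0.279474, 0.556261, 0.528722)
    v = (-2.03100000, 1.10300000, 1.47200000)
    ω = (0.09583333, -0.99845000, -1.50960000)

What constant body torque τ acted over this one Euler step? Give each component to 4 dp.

rate change Δω = (-0.00416667, 0.00155000, -0.00960000)
τ = I·(Δω/dt) + ω₀×(Iω₀) = (-0.1000, 0.0200, -0.0800)

τ = (-0.1000, 0.0200, -0.0800)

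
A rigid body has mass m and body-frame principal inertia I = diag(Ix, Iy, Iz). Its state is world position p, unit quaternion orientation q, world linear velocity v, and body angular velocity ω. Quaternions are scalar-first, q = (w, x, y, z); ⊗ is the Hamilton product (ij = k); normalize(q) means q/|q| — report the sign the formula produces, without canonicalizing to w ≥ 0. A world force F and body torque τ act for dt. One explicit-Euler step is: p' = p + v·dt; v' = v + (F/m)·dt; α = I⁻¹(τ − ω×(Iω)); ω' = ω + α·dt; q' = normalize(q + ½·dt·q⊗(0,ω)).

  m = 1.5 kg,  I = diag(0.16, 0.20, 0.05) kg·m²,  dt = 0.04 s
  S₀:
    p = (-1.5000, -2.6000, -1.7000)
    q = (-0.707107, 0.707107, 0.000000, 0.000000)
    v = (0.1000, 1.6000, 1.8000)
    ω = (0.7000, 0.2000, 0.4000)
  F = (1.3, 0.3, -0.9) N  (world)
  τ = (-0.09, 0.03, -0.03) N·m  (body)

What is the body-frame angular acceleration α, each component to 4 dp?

α = (-0.4875, -0.0040, -0.7120)

ω×(Iω) gyroscopic = (-0.0120, 0.0308, 0.0056)
(τ − ω×Iω)/I = (-0.4875, -0.0040, -0.7120)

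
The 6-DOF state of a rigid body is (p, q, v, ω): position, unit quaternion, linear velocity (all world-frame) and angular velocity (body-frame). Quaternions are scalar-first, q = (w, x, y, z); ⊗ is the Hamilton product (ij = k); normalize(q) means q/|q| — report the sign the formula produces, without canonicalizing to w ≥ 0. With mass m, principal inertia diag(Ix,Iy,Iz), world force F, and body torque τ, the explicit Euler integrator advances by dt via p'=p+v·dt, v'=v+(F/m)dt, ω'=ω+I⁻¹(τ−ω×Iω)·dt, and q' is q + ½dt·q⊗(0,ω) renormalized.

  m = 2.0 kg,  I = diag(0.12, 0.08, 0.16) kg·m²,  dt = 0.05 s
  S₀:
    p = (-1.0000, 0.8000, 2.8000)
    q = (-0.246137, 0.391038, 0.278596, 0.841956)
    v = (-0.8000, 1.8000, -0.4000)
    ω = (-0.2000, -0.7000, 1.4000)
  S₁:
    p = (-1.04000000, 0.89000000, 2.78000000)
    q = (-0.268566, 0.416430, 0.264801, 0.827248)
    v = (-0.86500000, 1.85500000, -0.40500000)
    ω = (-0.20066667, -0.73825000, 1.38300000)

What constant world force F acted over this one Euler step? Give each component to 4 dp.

velocity change Δv = (-0.06500000, 0.05500000, -0.00500000)
applied force F = (-2.6000, 2.2000, -0.2000)

F = (-2.6000, 2.2000, -0.2000)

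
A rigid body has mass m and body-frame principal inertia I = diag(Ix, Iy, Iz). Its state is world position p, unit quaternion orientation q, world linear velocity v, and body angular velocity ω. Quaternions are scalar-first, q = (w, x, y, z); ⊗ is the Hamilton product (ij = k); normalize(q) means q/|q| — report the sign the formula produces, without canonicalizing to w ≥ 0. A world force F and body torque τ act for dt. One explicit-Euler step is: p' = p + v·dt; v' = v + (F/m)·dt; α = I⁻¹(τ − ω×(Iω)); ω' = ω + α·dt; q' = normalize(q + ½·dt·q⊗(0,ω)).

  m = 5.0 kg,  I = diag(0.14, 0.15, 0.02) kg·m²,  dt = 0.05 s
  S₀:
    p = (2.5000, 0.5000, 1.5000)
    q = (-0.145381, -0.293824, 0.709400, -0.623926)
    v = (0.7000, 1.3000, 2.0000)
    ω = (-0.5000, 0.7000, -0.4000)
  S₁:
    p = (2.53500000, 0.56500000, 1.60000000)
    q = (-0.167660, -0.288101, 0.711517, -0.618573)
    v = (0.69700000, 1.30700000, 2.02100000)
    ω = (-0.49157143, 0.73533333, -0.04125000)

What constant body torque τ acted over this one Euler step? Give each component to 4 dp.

Δω = ω₁−ω₀ = (0.00842857, 0.03533333, 0.35875000)
gyro term ω₀×Iω₀ = (0.0364, 0.0240, -0.0035)
I·α + gyro = (0.0600, 0.1300, 0.1400)

τ = (0.0600, 0.1300, 0.1400)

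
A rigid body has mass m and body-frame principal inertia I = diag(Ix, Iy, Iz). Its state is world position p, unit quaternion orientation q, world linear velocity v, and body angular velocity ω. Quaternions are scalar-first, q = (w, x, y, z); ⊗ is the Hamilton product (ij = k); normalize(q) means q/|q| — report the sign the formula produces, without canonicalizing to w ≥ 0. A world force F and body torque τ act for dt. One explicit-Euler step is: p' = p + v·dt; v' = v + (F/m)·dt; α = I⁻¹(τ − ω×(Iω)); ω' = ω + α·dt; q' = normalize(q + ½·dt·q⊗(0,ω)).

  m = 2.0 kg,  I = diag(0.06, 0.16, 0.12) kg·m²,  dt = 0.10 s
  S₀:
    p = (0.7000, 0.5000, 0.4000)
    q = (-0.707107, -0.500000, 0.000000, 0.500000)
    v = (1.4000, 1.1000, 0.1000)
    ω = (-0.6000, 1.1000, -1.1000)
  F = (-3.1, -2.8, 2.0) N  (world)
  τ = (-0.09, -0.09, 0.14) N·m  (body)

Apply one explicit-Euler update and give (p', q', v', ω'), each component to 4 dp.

angular accel α = (-2.3067, -0.3150, 1.7167)
new body rate ω' = (-0.8307, 1.0685, -0.9283)
q⊗(0,ω) = (0.2500000, -0.1257358, -1.6278177, 0.2278177)
q + ½dt·q⊗(0,ω), renormalized = (-0.6922, -0.5045, -0.0811, 0.5096)
a = (-1.5500, -1.4000, 1.0000)
new position p' = (0.8400, 0.6100, 0.4100)
new velocity v' = (1.2450, 0.9600, 0.2000)

p' = (0.8400, 0.6100, 0.4100)
q' = (-0.6922, -0.5045, -0.0811, 0.5096)
v' = (1.2450, 0.9600, 0.2000)
ω' = (-0.8307, 1.0685, -0.9283)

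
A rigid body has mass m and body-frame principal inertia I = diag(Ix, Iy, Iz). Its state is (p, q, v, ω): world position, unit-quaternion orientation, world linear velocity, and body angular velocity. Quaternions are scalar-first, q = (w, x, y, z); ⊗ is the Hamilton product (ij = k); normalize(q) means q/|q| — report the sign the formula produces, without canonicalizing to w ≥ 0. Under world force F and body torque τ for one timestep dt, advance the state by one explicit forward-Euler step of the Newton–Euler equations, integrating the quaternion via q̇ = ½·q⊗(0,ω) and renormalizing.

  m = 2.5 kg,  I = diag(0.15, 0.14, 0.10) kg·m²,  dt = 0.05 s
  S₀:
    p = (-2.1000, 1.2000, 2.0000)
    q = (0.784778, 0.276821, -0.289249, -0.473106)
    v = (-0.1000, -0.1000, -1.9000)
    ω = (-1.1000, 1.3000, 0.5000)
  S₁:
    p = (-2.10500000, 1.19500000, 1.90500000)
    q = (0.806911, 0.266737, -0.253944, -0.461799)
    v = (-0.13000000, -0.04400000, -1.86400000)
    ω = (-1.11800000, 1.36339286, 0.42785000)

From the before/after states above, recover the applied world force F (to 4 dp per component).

F = (-1.5000, 2.8000, 1.8000)

v₁ − v₀ = (-0.03000000, 0.05600000, 0.03600000)
applied force F = (-1.5000, 2.8000, 1.8000)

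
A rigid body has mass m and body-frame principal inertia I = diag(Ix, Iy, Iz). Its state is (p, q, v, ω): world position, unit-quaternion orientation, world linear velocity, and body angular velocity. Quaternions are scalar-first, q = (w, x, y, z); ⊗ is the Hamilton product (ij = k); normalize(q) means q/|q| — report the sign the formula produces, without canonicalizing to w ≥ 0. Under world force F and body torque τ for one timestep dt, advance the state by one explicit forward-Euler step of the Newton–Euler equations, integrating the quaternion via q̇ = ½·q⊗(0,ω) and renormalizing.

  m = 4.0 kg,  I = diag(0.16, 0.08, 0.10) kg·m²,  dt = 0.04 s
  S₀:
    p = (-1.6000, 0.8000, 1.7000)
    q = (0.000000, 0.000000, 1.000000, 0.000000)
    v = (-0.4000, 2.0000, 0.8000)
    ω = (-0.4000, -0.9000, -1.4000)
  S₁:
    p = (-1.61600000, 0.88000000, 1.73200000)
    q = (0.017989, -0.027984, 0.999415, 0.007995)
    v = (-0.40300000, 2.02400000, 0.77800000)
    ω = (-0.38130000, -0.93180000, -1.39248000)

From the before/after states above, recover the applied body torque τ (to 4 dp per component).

τ = (0.1000, -0.0300, -0.0100)

rate change Δω = (0.01870000, -0.03180000, 0.00752000)
ω₀×(Iω₀) = (0.0252, 0.0336, -0.0288)
τ = I·(Δω/dt) + ω₀×(Iω₀) = (0.1000, -0.0300, -0.0100)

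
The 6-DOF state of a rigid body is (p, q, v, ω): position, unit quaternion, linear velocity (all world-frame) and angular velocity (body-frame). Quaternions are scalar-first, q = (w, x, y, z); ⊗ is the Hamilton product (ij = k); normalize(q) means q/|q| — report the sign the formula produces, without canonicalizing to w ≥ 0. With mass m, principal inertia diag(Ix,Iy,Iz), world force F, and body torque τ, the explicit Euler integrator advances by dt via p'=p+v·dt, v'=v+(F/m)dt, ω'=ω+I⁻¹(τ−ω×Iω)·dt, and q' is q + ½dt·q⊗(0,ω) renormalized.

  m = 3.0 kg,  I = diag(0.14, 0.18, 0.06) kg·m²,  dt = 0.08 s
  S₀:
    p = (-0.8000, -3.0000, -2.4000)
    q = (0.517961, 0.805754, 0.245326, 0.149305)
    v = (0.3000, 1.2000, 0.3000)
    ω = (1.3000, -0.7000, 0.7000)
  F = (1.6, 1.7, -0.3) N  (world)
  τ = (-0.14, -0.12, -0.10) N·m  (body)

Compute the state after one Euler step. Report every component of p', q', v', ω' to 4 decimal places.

p' = (-0.7760, -2.9040, -2.3760)
q' = (0.4777, 0.8419, 0.2156, 0.1282)
v' = (0.3427, 1.2453, 0.2920)
ω' = (1.1864, -0.7857, 0.6152)

p' = p + v·dt = (-0.7760, -2.9040, -2.3760)
new velocity v' = (0.3427, 1.2453, 0.2920)
gyro term ω×Iω = (0.0588, 0.0728, -0.0364)
angular accel α = (-1.4200, -1.0711, -1.0600)
ω + α·dt = (1.1864, -0.7857, 0.6152)
Hamilton product q⊗(0,ω) = (-0.9802655, 0.9495910, -0.7325040, -0.5203789)
q + ½dt·q⊗(0,ω), renormalized = (0.4777, 0.8419, 0.2156, 0.1282)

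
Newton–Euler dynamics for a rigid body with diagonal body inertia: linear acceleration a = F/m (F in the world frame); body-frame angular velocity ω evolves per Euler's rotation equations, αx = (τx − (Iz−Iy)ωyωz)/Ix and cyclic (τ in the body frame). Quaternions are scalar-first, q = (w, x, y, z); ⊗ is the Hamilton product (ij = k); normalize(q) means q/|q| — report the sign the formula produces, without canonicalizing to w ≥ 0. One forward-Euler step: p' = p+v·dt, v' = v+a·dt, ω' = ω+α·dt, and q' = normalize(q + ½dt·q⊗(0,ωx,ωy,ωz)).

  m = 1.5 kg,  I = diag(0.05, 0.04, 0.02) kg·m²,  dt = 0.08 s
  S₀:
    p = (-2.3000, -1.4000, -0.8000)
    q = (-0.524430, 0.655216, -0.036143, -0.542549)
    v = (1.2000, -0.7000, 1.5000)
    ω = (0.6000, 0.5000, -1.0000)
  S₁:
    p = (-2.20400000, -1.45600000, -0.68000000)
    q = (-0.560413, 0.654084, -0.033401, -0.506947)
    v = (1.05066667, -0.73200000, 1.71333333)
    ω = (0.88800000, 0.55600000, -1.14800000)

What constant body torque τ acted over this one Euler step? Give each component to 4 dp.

Δω = ω₁−ω₀ = (0.28800000, 0.05600000, -0.14800000)
gyro term ω₀×Iω₀ = (0.0100, -0.0180, -0.0030)
applied torque τ = (0.1900, 0.0100, -0.0400)

τ = (0.1900, 0.0100, -0.0400)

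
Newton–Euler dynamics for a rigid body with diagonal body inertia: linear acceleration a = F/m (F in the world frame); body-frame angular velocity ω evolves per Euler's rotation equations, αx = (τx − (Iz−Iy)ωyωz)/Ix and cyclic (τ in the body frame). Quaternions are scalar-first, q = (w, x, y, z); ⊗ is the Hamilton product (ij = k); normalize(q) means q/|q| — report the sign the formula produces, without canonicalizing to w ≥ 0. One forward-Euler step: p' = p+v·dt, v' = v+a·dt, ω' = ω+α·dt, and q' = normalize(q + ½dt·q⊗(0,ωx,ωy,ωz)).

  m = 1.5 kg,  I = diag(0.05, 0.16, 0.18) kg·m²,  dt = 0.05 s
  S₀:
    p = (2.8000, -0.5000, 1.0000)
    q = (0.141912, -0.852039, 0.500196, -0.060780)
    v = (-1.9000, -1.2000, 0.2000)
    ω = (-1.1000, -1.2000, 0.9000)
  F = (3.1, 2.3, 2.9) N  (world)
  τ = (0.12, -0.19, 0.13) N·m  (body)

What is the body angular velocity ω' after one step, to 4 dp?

gyro term ω×Iω = (-0.0216, 0.1287, 0.1452)
α = I⁻¹(τ − ω×Iω) = (2.8320, -1.9919, -0.0844)
ω' = ω + α·dt = (-0.9584, -1.2996, 0.8958)

ω' = (-0.9584, -1.2996, 0.8958)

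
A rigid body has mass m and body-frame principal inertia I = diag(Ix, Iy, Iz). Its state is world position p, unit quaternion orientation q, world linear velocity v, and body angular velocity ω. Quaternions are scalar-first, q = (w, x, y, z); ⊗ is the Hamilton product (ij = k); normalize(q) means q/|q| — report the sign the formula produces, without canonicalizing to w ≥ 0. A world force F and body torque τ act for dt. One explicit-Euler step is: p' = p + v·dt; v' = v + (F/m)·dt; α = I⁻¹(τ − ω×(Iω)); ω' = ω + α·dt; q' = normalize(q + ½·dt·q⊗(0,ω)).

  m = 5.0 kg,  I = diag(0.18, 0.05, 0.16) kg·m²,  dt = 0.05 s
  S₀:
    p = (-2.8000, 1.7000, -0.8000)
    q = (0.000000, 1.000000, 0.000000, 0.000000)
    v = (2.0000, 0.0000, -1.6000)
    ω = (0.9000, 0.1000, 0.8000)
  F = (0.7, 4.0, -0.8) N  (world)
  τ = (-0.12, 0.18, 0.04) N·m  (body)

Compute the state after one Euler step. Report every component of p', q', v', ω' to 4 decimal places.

p' = (-2.7000, 1.7000, -0.8800)
q' = (-0.0225, 0.9995, -0.0200, 0.0025)
v' = (2.0070, 0.0400, -1.6080)
ω' = (0.8642, 0.2656, 0.8162)

ω×(Iω) gyroscopic = (0.0088, 0.0144, -0.0117)
α = I⁻¹(τ − ω×Iω) = (-0.7156, 3.3120, 0.3231)
new body rate ω' = (0.8642, 0.2656, 0.8162)
2q̇ = q⊗(0,ω) = (-0.9000000, 0.0000000, -0.8000000, 0.1000000)
q' = normalize(q + ½dt·q⊗(0,ω)) = (-0.0225, 0.9995, -0.0200, 0.0025)
p' = p + v·dt = (-2.7000, 1.7000, -0.8800)
v' = v + a·dt = (2.0070, 0.0400, -1.6080)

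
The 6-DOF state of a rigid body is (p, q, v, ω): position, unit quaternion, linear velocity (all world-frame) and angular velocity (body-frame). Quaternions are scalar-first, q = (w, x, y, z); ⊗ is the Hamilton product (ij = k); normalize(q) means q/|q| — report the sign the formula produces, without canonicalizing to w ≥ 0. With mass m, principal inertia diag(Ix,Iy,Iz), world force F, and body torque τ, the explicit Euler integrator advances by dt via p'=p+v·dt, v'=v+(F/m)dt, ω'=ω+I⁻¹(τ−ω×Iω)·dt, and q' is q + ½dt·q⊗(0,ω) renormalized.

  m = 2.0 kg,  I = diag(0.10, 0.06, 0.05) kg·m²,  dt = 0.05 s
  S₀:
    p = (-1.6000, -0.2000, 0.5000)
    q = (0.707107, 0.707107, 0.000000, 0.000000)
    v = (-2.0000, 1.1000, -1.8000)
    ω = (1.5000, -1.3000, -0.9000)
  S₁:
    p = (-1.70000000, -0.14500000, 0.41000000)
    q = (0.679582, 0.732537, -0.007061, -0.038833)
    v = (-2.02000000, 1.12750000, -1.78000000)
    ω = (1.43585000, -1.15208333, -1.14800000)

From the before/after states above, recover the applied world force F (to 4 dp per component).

F = (-0.8000, 1.1000, 0.8000)

velocity change Δv = (-0.02000000, 0.02750000, 0.02000000)
F = m·Δv/dt = (-0.8000, 1.1000, 0.8000)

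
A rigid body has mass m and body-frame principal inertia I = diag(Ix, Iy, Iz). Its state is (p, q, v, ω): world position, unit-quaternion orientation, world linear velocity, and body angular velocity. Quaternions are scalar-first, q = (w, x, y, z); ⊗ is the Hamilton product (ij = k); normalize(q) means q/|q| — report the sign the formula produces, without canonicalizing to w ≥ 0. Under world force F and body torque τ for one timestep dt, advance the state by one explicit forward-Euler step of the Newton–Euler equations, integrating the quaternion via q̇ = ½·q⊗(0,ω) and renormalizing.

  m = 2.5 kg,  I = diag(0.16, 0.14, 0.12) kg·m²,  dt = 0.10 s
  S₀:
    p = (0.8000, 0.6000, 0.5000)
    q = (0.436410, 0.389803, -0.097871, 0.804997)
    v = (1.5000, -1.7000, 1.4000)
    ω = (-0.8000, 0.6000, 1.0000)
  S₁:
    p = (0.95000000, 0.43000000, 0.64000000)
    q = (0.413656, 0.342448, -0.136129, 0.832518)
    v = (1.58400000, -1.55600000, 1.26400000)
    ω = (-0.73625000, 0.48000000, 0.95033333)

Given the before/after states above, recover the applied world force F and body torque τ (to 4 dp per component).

F = (2.1000, 3.6000, -3.4000)
τ = (0.0900, -0.2000, -0.0500)

v₁ − v₀ = (0.08400000, 0.14400000, -0.13600000)
F = m·Δv/dt = (2.1000, 3.6000, -3.4000)
rate change Δω = (0.06375000, -0.12000000, -0.04966667)
precession coupling = (-0.0120, -0.0320, 0.0096)
τ = I·(Δω/dt) + ω₀×(Iω₀) = (0.0900, -0.2000, -0.0500)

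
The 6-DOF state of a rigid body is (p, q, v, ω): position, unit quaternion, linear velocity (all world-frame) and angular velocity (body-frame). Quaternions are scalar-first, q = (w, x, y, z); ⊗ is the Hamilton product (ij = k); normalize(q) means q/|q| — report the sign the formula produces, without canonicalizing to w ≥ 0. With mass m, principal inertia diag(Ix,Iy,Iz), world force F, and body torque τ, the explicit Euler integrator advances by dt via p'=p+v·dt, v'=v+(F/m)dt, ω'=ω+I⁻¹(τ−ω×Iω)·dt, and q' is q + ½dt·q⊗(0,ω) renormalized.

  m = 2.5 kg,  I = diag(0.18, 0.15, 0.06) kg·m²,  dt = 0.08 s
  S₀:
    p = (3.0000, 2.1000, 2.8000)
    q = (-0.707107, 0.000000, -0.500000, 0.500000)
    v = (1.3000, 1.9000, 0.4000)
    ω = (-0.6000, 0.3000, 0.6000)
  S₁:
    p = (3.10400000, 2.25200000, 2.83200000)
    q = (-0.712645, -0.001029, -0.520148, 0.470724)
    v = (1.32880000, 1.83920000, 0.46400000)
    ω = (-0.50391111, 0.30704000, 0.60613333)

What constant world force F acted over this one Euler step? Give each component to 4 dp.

F = (0.9000, -1.9000, 2.0000)

v₁ − v₀ = (0.02880000, -0.06080000, 0.06400000)
F = m·Δv/dt = (0.9000, -1.9000, 2.0000)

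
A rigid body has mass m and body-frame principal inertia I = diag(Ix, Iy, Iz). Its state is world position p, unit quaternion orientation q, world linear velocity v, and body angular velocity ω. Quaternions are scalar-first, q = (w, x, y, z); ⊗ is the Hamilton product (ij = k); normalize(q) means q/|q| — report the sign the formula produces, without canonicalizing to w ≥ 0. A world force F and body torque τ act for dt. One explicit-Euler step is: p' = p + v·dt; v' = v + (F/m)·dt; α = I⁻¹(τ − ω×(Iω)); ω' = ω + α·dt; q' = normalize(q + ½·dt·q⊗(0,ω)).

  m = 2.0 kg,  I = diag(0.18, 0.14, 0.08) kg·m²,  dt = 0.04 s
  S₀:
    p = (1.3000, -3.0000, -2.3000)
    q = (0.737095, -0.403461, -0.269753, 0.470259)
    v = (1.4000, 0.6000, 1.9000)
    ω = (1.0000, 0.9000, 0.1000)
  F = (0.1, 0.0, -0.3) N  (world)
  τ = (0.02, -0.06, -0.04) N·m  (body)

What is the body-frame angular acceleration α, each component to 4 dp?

α = (0.1411, -0.5000, -0.0500)

ω×(Iω) gyroscopic = (-0.0054, 0.0100, -0.0360)
(τ − ω×Iω)/I = (0.1411, -0.5000, -0.0500)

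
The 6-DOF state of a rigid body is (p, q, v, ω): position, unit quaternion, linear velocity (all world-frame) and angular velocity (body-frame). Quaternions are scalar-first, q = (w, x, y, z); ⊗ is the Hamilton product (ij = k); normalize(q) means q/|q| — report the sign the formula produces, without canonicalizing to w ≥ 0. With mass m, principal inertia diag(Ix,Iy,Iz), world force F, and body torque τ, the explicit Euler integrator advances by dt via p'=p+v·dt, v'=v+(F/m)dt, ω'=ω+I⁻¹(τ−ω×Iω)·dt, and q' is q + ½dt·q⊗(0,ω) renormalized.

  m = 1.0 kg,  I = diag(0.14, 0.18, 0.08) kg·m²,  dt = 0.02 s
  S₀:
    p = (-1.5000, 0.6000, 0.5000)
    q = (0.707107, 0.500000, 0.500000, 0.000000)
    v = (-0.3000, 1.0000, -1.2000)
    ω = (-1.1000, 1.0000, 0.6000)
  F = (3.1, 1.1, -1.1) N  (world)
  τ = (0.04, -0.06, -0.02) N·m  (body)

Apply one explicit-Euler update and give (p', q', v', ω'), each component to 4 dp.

p' = (-1.5060, 0.6200, 0.4760)
q' = (0.7075, 0.4952, 0.5040, 0.0147)
v' = (-0.2380, 1.0220, -1.2220)
ω' = (-1.0857, 0.9977, 0.6060)

p' = p + v·dt = (-1.5060, 0.6200, 0.4760)
new velocity v' = (-0.2380, 1.0220, -1.2220)
angular accel α = (0.7143, -0.1133, 0.3000)
ω' = ω + α·dt = (-1.0857, 0.9977, 0.6060)
q⊗(0,ω) = (0.0500000, -0.4778177, 0.4071070, 1.4742642)
updated quaternion q' = (0.7075, 0.4952, 0.5040, 0.0147)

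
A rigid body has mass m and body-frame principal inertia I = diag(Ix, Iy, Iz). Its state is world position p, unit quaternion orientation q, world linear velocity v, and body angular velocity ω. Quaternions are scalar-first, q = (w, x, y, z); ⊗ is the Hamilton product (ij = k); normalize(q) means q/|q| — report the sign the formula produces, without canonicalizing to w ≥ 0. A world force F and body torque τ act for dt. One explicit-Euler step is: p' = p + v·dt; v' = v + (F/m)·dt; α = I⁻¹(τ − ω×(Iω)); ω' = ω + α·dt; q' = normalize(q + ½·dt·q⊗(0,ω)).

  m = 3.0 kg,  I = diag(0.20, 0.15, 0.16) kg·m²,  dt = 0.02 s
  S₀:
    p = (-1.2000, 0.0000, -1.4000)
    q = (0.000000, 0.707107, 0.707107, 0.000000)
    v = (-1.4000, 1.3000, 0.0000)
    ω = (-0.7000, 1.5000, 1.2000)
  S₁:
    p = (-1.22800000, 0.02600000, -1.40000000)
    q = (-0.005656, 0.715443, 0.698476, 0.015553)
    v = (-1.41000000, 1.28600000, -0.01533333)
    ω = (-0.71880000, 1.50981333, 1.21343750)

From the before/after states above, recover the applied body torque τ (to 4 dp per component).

Δω = ω₁−ω₀ = (-0.01880000, 0.00981333, 0.01343750)
τ = I·(Δω/dt) + ω₀×(Iω₀) = (-0.1700, 0.0400, 0.1600)

τ = (-0.1700, 0.0400, 0.1600)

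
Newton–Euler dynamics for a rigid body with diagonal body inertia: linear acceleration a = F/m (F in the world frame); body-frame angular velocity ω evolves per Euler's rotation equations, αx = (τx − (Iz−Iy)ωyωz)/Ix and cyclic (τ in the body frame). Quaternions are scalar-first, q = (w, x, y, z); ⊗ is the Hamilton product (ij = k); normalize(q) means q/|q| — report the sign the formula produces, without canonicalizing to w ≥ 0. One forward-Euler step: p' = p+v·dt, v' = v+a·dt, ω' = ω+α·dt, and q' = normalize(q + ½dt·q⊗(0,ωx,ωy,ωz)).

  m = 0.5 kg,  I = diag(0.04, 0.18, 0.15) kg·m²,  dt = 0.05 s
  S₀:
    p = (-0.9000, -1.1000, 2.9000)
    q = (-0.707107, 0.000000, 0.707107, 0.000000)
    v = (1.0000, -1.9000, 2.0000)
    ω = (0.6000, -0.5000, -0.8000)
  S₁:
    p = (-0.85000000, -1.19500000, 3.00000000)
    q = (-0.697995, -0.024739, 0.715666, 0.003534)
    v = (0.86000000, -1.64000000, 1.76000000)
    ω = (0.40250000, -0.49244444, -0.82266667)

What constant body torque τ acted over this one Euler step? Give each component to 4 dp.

τ = (-0.1700, 0.0800, -0.1100)

rate change Δω = (-0.19750000, 0.00755556, -0.02266667)
applied torque τ = (-0.1700, 0.0800, -0.1100)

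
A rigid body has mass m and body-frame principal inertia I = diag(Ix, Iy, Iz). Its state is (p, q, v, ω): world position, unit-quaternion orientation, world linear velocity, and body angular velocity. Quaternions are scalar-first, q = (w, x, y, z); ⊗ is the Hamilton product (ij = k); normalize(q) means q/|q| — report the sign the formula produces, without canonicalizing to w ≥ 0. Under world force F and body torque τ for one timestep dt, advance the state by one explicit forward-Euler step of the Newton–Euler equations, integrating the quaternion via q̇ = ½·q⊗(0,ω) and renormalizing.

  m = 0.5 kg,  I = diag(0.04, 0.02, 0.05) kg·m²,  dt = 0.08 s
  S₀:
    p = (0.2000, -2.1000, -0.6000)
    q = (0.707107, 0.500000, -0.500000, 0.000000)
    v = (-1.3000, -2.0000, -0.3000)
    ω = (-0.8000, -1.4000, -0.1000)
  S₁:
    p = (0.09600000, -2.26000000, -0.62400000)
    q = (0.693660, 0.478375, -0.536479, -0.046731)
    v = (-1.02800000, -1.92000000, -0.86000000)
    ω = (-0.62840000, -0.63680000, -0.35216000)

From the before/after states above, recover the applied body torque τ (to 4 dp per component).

rate change Δω = (0.17160000, 0.76320000, -0.25216000)
ω₀×(Iω₀) = (0.0042, -0.0008, -0.0224)
τ = I·(Δω/dt) + ω₀×(Iω₀) = (0.0900, 0.1900, -0.1800)

τ = (0.0900, 0.1900, -0.1800)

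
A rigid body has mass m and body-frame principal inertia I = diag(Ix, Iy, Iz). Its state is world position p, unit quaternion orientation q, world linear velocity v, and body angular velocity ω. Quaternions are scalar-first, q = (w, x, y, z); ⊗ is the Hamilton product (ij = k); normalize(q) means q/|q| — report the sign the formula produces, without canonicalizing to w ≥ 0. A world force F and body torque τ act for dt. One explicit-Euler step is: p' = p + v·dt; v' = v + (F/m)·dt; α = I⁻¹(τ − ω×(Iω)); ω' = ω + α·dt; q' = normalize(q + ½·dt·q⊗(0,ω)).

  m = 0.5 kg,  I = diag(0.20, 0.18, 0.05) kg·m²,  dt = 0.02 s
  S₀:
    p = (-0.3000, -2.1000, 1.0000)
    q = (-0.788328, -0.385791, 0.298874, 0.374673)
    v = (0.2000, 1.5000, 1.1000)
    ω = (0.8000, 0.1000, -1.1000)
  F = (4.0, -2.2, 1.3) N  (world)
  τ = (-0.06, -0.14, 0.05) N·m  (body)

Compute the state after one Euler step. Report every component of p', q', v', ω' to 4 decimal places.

linear accel F/m = (8.0000, -4.4000, 2.6000)
p + v·dt = (-0.2960, -2.0700, 1.0220)
v' = v + a·dt = (0.3600, 1.4120, 1.1520)
α = I⁻¹(τ − ω×Iω) = (-0.3715, -0.0444, 1.0320)
new body rate ω' = (0.7926, 0.0991, -1.0794)
2q̇ = q⊗(0,ω) = (0.6908857, -0.9968911, -0.2034645, 0.5894825)
q' = normalize(q + ½dt·q⊗(0,ω)) = (-0.7813, -0.3957, 0.2968, 0.3805)

p' = (-0.2960, -2.0700, 1.0220)
q' = (-0.7813, -0.3957, 0.2968, 0.3805)
v' = (0.3600, 1.4120, 1.1520)
ω' = (0.7926, 0.0991, -1.0794)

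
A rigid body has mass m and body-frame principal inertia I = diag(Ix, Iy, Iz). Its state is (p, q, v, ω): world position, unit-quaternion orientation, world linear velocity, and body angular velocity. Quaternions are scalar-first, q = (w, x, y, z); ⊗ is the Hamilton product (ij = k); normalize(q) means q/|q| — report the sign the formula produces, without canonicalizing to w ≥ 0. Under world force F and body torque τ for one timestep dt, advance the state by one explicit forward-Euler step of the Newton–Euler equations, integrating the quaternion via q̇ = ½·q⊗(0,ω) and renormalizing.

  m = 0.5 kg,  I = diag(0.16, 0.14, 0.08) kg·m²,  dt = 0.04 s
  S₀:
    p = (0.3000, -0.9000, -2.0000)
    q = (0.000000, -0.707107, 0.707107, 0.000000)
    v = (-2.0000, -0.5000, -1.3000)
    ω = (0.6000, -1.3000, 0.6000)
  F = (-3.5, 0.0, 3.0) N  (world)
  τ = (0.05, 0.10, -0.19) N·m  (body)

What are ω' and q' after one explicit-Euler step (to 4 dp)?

ω' = (0.6008, -1.2797, 0.4972)
q' = (0.0269, -0.6983, 0.7152, 0.0099)

gyro term ω×Iω = (0.0468, 0.0288, 0.0156)
(τ − ω×Iω)/I = (0.0200, 0.5086, -2.5700)
ω + α·dt = (0.6008, -1.2797, 0.4972)
2q̇ = q⊗(0,ω) = (1.3435033, 0.4242642, 0.4242642, 0.4949749)
q' = normalize(q + ½dt·q⊗(0,ω)) = (0.0269, -0.6983, 0.7152, 0.0099)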